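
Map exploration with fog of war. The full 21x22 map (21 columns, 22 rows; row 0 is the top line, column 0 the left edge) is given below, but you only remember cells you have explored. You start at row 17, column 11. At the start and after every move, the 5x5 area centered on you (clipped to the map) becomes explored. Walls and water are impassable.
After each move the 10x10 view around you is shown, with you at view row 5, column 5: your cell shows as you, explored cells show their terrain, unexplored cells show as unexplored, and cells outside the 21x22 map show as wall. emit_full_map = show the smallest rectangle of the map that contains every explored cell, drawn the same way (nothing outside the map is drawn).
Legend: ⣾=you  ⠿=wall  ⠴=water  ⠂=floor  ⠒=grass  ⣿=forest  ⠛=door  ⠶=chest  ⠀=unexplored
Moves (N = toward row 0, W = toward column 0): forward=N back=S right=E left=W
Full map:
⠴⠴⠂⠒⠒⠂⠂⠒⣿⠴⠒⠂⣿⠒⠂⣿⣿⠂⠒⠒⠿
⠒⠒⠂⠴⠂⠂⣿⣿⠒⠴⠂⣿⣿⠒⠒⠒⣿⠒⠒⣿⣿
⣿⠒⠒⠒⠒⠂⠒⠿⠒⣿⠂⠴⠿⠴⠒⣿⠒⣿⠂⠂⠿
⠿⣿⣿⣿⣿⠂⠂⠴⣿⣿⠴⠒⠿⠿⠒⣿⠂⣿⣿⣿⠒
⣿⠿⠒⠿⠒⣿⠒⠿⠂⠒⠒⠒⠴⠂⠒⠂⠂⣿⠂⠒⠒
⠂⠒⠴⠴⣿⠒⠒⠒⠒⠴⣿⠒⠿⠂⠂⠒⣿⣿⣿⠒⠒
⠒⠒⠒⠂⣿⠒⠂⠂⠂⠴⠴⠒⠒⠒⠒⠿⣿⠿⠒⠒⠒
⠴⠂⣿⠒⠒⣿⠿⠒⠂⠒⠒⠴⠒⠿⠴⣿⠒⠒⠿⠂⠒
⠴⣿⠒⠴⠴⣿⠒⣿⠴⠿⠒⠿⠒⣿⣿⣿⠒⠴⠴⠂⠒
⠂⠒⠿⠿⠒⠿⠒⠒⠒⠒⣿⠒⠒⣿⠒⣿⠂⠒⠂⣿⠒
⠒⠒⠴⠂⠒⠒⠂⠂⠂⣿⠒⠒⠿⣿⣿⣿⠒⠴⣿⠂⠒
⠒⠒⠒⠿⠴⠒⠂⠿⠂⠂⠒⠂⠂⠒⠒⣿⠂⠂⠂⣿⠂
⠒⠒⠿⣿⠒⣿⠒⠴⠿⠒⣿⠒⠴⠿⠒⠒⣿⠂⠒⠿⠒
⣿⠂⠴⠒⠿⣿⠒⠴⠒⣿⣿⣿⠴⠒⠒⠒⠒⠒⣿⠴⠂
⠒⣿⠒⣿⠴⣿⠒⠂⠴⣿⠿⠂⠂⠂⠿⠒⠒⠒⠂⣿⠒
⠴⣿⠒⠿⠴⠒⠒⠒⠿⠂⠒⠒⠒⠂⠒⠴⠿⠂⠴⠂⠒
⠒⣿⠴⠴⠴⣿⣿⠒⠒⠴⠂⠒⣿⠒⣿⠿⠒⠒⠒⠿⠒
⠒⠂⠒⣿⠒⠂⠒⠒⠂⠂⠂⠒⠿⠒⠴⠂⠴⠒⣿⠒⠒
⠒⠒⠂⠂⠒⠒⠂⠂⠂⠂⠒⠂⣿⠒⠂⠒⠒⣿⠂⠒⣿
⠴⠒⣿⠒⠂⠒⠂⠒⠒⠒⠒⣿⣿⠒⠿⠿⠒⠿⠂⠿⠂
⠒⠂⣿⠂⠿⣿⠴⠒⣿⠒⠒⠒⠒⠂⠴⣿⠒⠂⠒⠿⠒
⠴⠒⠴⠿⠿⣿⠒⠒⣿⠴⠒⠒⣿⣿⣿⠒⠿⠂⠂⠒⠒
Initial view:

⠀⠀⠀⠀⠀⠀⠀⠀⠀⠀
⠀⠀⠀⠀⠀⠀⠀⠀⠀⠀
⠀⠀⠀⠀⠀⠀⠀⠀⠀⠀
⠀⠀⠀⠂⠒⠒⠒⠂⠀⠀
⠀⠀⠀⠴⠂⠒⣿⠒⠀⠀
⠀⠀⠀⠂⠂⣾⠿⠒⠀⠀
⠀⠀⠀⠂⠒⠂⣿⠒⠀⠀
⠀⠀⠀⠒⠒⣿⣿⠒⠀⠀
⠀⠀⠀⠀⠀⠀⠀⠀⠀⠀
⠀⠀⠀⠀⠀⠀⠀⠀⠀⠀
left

⠀⠀⠀⠀⠀⠀⠀⠀⠀⠀
⠀⠀⠀⠀⠀⠀⠀⠀⠀⠀
⠀⠀⠀⠀⠀⠀⠀⠀⠀⠀
⠀⠀⠀⠿⠂⠒⠒⠒⠂⠀
⠀⠀⠀⠒⠴⠂⠒⣿⠒⠀
⠀⠀⠀⠂⠂⣾⠒⠿⠒⠀
⠀⠀⠀⠂⠂⠒⠂⣿⠒⠀
⠀⠀⠀⠒⠒⠒⣿⣿⠒⠀
⠀⠀⠀⠀⠀⠀⠀⠀⠀⠀
⠀⠀⠀⠀⠀⠀⠀⠀⠀⠀

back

⠀⠀⠀⠀⠀⠀⠀⠀⠀⠀
⠀⠀⠀⠀⠀⠀⠀⠀⠀⠀
⠀⠀⠀⠿⠂⠒⠒⠒⠂⠀
⠀⠀⠀⠒⠴⠂⠒⣿⠒⠀
⠀⠀⠀⠂⠂⠂⠒⠿⠒⠀
⠀⠀⠀⠂⠂⣾⠂⣿⠒⠀
⠀⠀⠀⠒⠒⠒⣿⣿⠒⠀
⠀⠀⠀⣿⠒⠒⠒⠒⠀⠀
⠀⠀⠀⠀⠀⠀⠀⠀⠀⠀
⠿⠿⠿⠿⠿⠿⠿⠿⠿⠿

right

⠀⠀⠀⠀⠀⠀⠀⠀⠀⠀
⠀⠀⠀⠀⠀⠀⠀⠀⠀⠀
⠀⠀⠿⠂⠒⠒⠒⠂⠀⠀
⠀⠀⠒⠴⠂⠒⣿⠒⠀⠀
⠀⠀⠂⠂⠂⠒⠿⠒⠀⠀
⠀⠀⠂⠂⠒⣾⣿⠒⠀⠀
⠀⠀⠒⠒⠒⣿⣿⠒⠀⠀
⠀⠀⣿⠒⠒⠒⠒⠂⠀⠀
⠀⠀⠀⠀⠀⠀⠀⠀⠀⠀
⠿⠿⠿⠿⠿⠿⠿⠿⠿⠿

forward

⠀⠀⠀⠀⠀⠀⠀⠀⠀⠀
⠀⠀⠀⠀⠀⠀⠀⠀⠀⠀
⠀⠀⠀⠀⠀⠀⠀⠀⠀⠀
⠀⠀⠿⠂⠒⠒⠒⠂⠀⠀
⠀⠀⠒⠴⠂⠒⣿⠒⠀⠀
⠀⠀⠂⠂⠂⣾⠿⠒⠀⠀
⠀⠀⠂⠂⠒⠂⣿⠒⠀⠀
⠀⠀⠒⠒⠒⣿⣿⠒⠀⠀
⠀⠀⣿⠒⠒⠒⠒⠂⠀⠀
⠀⠀⠀⠀⠀⠀⠀⠀⠀⠀

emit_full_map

⠿⠂⠒⠒⠒⠂
⠒⠴⠂⠒⣿⠒
⠂⠂⠂⣾⠿⠒
⠂⠂⠒⠂⣿⠒
⠒⠒⠒⣿⣿⠒
⣿⠒⠒⠒⠒⠂

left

⠀⠀⠀⠀⠀⠀⠀⠀⠀⠀
⠀⠀⠀⠀⠀⠀⠀⠀⠀⠀
⠀⠀⠀⠀⠀⠀⠀⠀⠀⠀
⠀⠀⠀⠿⠂⠒⠒⠒⠂⠀
⠀⠀⠀⠒⠴⠂⠒⣿⠒⠀
⠀⠀⠀⠂⠂⣾⠒⠿⠒⠀
⠀⠀⠀⠂⠂⠒⠂⣿⠒⠀
⠀⠀⠀⠒⠒⠒⣿⣿⠒⠀
⠀⠀⠀⣿⠒⠒⠒⠒⠂⠀
⠀⠀⠀⠀⠀⠀⠀⠀⠀⠀

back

⠀⠀⠀⠀⠀⠀⠀⠀⠀⠀
⠀⠀⠀⠀⠀⠀⠀⠀⠀⠀
⠀⠀⠀⠿⠂⠒⠒⠒⠂⠀
⠀⠀⠀⠒⠴⠂⠒⣿⠒⠀
⠀⠀⠀⠂⠂⠂⠒⠿⠒⠀
⠀⠀⠀⠂⠂⣾⠂⣿⠒⠀
⠀⠀⠀⠒⠒⠒⣿⣿⠒⠀
⠀⠀⠀⣿⠒⠒⠒⠒⠂⠀
⠀⠀⠀⠀⠀⠀⠀⠀⠀⠀
⠿⠿⠿⠿⠿⠿⠿⠿⠿⠿

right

⠀⠀⠀⠀⠀⠀⠀⠀⠀⠀
⠀⠀⠀⠀⠀⠀⠀⠀⠀⠀
⠀⠀⠿⠂⠒⠒⠒⠂⠀⠀
⠀⠀⠒⠴⠂⠒⣿⠒⠀⠀
⠀⠀⠂⠂⠂⠒⠿⠒⠀⠀
⠀⠀⠂⠂⠒⣾⣿⠒⠀⠀
⠀⠀⠒⠒⠒⣿⣿⠒⠀⠀
⠀⠀⣿⠒⠒⠒⠒⠂⠀⠀
⠀⠀⠀⠀⠀⠀⠀⠀⠀⠀
⠿⠿⠿⠿⠿⠿⠿⠿⠿⠿

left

⠀⠀⠀⠀⠀⠀⠀⠀⠀⠀
⠀⠀⠀⠀⠀⠀⠀⠀⠀⠀
⠀⠀⠀⠿⠂⠒⠒⠒⠂⠀
⠀⠀⠀⠒⠴⠂⠒⣿⠒⠀
⠀⠀⠀⠂⠂⠂⠒⠿⠒⠀
⠀⠀⠀⠂⠂⣾⠂⣿⠒⠀
⠀⠀⠀⠒⠒⠒⣿⣿⠒⠀
⠀⠀⠀⣿⠒⠒⠒⠒⠂⠀
⠀⠀⠀⠀⠀⠀⠀⠀⠀⠀
⠿⠿⠿⠿⠿⠿⠿⠿⠿⠿


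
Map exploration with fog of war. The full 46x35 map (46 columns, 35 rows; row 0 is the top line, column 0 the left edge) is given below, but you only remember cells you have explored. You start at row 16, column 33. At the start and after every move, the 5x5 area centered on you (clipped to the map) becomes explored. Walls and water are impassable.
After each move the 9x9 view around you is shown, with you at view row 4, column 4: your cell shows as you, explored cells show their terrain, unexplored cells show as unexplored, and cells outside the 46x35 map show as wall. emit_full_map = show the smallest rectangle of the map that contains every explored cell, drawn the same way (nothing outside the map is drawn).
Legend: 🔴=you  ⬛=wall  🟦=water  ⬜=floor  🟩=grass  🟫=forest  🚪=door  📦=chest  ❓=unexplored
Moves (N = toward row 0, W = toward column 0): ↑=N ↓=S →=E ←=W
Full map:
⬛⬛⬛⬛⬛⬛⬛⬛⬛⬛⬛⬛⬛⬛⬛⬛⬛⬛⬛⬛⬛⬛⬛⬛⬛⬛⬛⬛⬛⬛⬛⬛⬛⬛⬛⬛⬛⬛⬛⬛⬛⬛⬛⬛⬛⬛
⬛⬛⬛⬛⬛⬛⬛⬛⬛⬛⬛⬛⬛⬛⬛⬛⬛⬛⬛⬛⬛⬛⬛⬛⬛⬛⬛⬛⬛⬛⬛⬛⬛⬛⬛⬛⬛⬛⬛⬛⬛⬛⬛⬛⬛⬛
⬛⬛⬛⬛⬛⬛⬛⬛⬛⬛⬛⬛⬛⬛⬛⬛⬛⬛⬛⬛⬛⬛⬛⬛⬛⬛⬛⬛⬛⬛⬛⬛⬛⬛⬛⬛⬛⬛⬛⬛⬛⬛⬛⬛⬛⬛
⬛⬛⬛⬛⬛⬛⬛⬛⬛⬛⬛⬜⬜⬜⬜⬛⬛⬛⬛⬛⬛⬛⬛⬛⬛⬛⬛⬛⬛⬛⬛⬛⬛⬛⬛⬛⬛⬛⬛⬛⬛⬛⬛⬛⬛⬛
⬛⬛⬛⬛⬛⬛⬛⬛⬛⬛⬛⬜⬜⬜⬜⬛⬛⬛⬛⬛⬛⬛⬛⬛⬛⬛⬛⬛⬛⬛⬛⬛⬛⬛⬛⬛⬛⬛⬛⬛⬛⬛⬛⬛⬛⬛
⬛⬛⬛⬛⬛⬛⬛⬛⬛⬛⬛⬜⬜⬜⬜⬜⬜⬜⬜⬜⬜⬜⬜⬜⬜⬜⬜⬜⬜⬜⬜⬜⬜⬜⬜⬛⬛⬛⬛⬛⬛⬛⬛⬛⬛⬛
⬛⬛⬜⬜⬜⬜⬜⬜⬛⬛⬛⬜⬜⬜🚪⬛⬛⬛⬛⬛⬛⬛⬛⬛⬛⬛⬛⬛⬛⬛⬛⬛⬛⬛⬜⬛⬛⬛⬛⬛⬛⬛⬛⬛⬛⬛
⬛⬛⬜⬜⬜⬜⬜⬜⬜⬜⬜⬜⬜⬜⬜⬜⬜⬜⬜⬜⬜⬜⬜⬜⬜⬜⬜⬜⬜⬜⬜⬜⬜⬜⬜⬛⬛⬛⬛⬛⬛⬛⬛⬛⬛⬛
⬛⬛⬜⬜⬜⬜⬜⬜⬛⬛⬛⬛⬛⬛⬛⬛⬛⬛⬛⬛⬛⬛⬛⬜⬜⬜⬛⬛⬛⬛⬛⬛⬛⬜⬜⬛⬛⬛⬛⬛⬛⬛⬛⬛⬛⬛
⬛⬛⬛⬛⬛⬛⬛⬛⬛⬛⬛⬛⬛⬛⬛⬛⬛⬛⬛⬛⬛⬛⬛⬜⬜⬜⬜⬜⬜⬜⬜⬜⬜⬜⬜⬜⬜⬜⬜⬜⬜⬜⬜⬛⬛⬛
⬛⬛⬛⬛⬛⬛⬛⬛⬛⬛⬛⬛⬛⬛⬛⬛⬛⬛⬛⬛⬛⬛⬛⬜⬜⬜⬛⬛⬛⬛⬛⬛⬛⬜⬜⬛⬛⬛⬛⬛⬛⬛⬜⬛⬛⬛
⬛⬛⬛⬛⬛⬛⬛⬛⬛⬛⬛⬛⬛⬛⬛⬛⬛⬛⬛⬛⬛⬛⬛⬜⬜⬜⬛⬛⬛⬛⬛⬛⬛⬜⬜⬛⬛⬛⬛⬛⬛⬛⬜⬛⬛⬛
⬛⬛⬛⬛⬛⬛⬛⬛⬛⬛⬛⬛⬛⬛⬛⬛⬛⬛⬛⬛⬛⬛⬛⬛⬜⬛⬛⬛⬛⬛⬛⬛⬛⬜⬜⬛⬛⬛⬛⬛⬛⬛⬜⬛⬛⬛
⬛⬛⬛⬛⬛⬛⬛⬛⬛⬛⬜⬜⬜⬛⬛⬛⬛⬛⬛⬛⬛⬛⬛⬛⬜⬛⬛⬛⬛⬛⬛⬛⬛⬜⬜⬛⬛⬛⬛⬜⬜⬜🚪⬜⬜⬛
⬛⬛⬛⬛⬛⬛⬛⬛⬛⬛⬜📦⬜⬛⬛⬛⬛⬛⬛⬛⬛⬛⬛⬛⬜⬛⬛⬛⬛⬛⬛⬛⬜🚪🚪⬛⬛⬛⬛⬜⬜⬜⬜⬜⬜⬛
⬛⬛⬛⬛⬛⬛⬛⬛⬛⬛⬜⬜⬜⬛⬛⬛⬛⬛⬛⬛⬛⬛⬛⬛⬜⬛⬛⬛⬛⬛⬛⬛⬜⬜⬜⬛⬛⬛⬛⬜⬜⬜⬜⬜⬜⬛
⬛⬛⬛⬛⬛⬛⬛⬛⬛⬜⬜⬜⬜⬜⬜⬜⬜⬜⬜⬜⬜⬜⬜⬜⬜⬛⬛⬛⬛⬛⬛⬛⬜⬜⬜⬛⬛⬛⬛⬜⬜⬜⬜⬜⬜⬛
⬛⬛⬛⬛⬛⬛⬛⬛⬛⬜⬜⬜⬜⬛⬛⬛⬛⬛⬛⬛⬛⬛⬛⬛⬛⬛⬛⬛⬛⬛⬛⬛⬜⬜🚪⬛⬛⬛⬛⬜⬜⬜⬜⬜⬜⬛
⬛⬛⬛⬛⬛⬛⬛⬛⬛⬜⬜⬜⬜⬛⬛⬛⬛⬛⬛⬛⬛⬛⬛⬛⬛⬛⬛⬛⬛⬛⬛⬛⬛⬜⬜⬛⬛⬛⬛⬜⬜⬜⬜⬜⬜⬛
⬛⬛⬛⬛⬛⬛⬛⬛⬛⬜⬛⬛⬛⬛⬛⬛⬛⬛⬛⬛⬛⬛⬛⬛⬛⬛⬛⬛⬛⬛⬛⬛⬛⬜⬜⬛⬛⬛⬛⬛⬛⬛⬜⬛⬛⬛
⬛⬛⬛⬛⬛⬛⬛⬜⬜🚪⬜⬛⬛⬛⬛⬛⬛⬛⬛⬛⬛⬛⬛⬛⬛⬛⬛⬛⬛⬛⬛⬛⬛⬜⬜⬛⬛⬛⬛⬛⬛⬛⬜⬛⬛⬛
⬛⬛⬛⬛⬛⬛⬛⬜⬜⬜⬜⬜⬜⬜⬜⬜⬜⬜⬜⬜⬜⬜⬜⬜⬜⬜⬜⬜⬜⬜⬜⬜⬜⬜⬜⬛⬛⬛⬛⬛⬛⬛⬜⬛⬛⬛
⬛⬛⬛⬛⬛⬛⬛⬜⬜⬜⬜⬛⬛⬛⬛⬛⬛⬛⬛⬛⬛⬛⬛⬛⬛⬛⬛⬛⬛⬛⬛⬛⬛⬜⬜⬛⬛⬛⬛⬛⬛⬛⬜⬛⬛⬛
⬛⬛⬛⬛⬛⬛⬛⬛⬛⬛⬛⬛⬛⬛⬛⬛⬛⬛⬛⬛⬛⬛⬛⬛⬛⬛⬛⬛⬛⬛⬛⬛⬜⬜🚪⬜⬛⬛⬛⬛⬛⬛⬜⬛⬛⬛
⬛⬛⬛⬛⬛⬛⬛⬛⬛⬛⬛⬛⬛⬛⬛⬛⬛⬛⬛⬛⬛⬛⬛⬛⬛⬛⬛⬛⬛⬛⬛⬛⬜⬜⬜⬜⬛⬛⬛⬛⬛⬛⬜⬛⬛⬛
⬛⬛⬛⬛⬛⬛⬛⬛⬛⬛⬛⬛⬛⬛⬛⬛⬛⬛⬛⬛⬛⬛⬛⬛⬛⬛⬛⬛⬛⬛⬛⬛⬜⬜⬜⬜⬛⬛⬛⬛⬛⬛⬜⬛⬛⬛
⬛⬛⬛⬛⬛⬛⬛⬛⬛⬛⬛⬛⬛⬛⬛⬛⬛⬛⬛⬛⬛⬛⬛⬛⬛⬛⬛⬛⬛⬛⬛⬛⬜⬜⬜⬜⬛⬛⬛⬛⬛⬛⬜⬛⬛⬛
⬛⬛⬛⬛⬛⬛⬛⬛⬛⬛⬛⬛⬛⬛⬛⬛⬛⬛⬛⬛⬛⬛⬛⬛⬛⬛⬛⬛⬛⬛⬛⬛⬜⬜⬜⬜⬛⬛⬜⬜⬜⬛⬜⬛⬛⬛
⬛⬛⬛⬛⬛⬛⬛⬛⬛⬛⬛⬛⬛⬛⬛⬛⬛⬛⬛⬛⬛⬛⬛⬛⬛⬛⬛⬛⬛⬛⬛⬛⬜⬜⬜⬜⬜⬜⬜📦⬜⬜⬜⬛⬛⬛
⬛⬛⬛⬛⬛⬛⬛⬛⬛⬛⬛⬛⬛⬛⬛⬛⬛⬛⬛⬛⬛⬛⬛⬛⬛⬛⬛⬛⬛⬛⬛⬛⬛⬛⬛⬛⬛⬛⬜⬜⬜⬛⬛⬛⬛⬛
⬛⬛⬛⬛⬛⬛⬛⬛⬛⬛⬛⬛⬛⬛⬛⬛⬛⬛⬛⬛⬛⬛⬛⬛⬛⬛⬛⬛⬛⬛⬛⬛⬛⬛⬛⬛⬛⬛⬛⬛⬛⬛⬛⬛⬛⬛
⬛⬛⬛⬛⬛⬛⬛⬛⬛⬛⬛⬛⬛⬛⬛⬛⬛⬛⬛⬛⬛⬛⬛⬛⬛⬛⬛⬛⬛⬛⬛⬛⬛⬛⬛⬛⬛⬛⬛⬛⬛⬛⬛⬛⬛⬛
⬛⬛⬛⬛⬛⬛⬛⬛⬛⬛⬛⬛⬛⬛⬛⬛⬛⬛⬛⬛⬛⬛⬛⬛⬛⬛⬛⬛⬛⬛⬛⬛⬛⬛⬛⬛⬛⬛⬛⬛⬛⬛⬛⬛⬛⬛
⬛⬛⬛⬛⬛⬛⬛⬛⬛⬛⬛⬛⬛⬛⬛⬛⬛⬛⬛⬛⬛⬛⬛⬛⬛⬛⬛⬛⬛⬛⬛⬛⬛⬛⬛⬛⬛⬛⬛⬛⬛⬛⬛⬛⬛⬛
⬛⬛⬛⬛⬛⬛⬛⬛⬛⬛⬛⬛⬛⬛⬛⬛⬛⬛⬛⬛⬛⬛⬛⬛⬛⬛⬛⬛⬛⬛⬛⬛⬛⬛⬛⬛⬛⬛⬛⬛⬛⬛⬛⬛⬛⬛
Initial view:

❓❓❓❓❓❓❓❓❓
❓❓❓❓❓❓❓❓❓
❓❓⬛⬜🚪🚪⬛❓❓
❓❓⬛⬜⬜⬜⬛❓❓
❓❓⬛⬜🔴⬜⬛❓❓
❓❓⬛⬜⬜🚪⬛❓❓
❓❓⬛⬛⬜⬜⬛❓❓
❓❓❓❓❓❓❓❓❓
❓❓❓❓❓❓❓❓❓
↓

❓❓❓❓❓❓❓❓❓
❓❓⬛⬜🚪🚪⬛❓❓
❓❓⬛⬜⬜⬜⬛❓❓
❓❓⬛⬜⬜⬜⬛❓❓
❓❓⬛⬜🔴🚪⬛❓❓
❓❓⬛⬛⬜⬜⬛❓❓
❓❓⬛⬛⬜⬜⬛❓❓
❓❓❓❓❓❓❓❓❓
❓❓❓❓❓❓❓❓❓

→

❓❓❓❓❓❓❓❓❓
❓⬛⬜🚪🚪⬛❓❓❓
❓⬛⬜⬜⬜⬛⬛❓❓
❓⬛⬜⬜⬜⬛⬛❓❓
❓⬛⬜⬜🔴⬛⬛❓❓
❓⬛⬛⬜⬜⬛⬛❓❓
❓⬛⬛⬜⬜⬛⬛❓❓
❓❓❓❓❓❓❓❓❓
❓❓❓❓❓❓❓❓❓

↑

❓❓❓❓❓❓❓❓❓
❓❓❓❓❓❓❓❓❓
❓⬛⬜🚪🚪⬛⬛❓❓
❓⬛⬜⬜⬜⬛⬛❓❓
❓⬛⬜⬜🔴⬛⬛❓❓
❓⬛⬜⬜🚪⬛⬛❓❓
❓⬛⬛⬜⬜⬛⬛❓❓
❓⬛⬛⬜⬜⬛⬛❓❓
❓❓❓❓❓❓❓❓❓

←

❓❓❓❓❓❓❓❓❓
❓❓❓❓❓❓❓❓❓
❓❓⬛⬜🚪🚪⬛⬛❓
❓❓⬛⬜⬜⬜⬛⬛❓
❓❓⬛⬜🔴⬜⬛⬛❓
❓❓⬛⬜⬜🚪⬛⬛❓
❓❓⬛⬛⬜⬜⬛⬛❓
❓❓⬛⬛⬜⬜⬛⬛❓
❓❓❓❓❓❓❓❓❓

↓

❓❓❓❓❓❓❓❓❓
❓❓⬛⬜🚪🚪⬛⬛❓
❓❓⬛⬜⬜⬜⬛⬛❓
❓❓⬛⬜⬜⬜⬛⬛❓
❓❓⬛⬜🔴🚪⬛⬛❓
❓❓⬛⬛⬜⬜⬛⬛❓
❓❓⬛⬛⬜⬜⬛⬛❓
❓❓❓❓❓❓❓❓❓
❓❓❓❓❓❓❓❓❓

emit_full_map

⬛⬜🚪🚪⬛⬛
⬛⬜⬜⬜⬛⬛
⬛⬜⬜⬜⬛⬛
⬛⬜🔴🚪⬛⬛
⬛⬛⬜⬜⬛⬛
⬛⬛⬜⬜⬛⬛

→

❓❓❓❓❓❓❓❓❓
❓⬛⬜🚪🚪⬛⬛❓❓
❓⬛⬜⬜⬜⬛⬛❓❓
❓⬛⬜⬜⬜⬛⬛❓❓
❓⬛⬜⬜🔴⬛⬛❓❓
❓⬛⬛⬜⬜⬛⬛❓❓
❓⬛⬛⬜⬜⬛⬛❓❓
❓❓❓❓❓❓❓❓❓
❓❓❓❓❓❓❓❓❓

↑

❓❓❓❓❓❓❓❓❓
❓❓❓❓❓❓❓❓❓
❓⬛⬜🚪🚪⬛⬛❓❓
❓⬛⬜⬜⬜⬛⬛❓❓
❓⬛⬜⬜🔴⬛⬛❓❓
❓⬛⬜⬜🚪⬛⬛❓❓
❓⬛⬛⬜⬜⬛⬛❓❓
❓⬛⬛⬜⬜⬛⬛❓❓
❓❓❓❓❓❓❓❓❓

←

❓❓❓❓❓❓❓❓❓
❓❓❓❓❓❓❓❓❓
❓❓⬛⬜🚪🚪⬛⬛❓
❓❓⬛⬜⬜⬜⬛⬛❓
❓❓⬛⬜🔴⬜⬛⬛❓
❓❓⬛⬜⬜🚪⬛⬛❓
❓❓⬛⬛⬜⬜⬛⬛❓
❓❓⬛⬛⬜⬜⬛⬛❓
❓❓❓❓❓❓❓❓❓

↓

❓❓❓❓❓❓❓❓❓
❓❓⬛⬜🚪🚪⬛⬛❓
❓❓⬛⬜⬜⬜⬛⬛❓
❓❓⬛⬜⬜⬜⬛⬛❓
❓❓⬛⬜🔴🚪⬛⬛❓
❓❓⬛⬛⬜⬜⬛⬛❓
❓❓⬛⬛⬜⬜⬛⬛❓
❓❓❓❓❓❓❓❓❓
❓❓❓❓❓❓❓❓❓

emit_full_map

⬛⬜🚪🚪⬛⬛
⬛⬜⬜⬜⬛⬛
⬛⬜⬜⬜⬛⬛
⬛⬜🔴🚪⬛⬛
⬛⬛⬜⬜⬛⬛
⬛⬛⬜⬜⬛⬛

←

❓❓❓❓❓❓❓❓❓
❓❓❓⬛⬜🚪🚪⬛⬛
❓❓⬛⬛⬜⬜⬜⬛⬛
❓❓⬛⬛⬜⬜⬜⬛⬛
❓❓⬛⬛🔴⬜🚪⬛⬛
❓❓⬛⬛⬛⬜⬜⬛⬛
❓❓⬛⬛⬛⬜⬜⬛⬛
❓❓❓❓❓❓❓❓❓
❓❓❓❓❓❓❓❓❓

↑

❓❓❓❓❓❓❓❓❓
❓❓❓❓❓❓❓❓❓
❓❓⬛⬛⬜🚪🚪⬛⬛
❓❓⬛⬛⬜⬜⬜⬛⬛
❓❓⬛⬛🔴⬜⬜⬛⬛
❓❓⬛⬛⬜⬜🚪⬛⬛
❓❓⬛⬛⬛⬜⬜⬛⬛
❓❓⬛⬛⬛⬜⬜⬛⬛
❓❓❓❓❓❓❓❓❓

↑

❓❓❓❓❓❓❓❓❓
❓❓❓❓❓❓❓❓❓
❓❓⬛⬛⬛⬜⬜❓❓
❓❓⬛⬛⬜🚪🚪⬛⬛
❓❓⬛⬛🔴⬜⬜⬛⬛
❓❓⬛⬛⬜⬜⬜⬛⬛
❓❓⬛⬛⬜⬜🚪⬛⬛
❓❓⬛⬛⬛⬜⬜⬛⬛
❓❓⬛⬛⬛⬜⬜⬛⬛

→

❓❓❓❓❓❓❓❓❓
❓❓❓❓❓❓❓❓❓
❓⬛⬛⬛⬜⬜⬛❓❓
❓⬛⬛⬜🚪🚪⬛⬛❓
❓⬛⬛⬜🔴⬜⬛⬛❓
❓⬛⬛⬜⬜⬜⬛⬛❓
❓⬛⬛⬜⬜🚪⬛⬛❓
❓⬛⬛⬛⬜⬜⬛⬛❓
❓⬛⬛⬛⬜⬜⬛⬛❓

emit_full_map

⬛⬛⬛⬜⬜⬛❓
⬛⬛⬜🚪🚪⬛⬛
⬛⬛⬜🔴⬜⬛⬛
⬛⬛⬜⬜⬜⬛⬛
⬛⬛⬜⬜🚪⬛⬛
⬛⬛⬛⬜⬜⬛⬛
⬛⬛⬛⬜⬜⬛⬛

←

❓❓❓❓❓❓❓❓❓
❓❓❓❓❓❓❓❓❓
❓❓⬛⬛⬛⬜⬜⬛❓
❓❓⬛⬛⬜🚪🚪⬛⬛
❓❓⬛⬛🔴⬜⬜⬛⬛
❓❓⬛⬛⬜⬜⬜⬛⬛
❓❓⬛⬛⬜⬜🚪⬛⬛
❓❓⬛⬛⬛⬜⬜⬛⬛
❓❓⬛⬛⬛⬜⬜⬛⬛

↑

❓❓❓❓❓❓❓❓❓
❓❓❓❓❓❓❓❓❓
❓❓⬛⬛⬛⬜⬜❓❓
❓❓⬛⬛⬛⬜⬜⬛❓
❓❓⬛⬛🔴🚪🚪⬛⬛
❓❓⬛⬛⬜⬜⬜⬛⬛
❓❓⬛⬛⬜⬜⬜⬛⬛
❓❓⬛⬛⬜⬜🚪⬛⬛
❓❓⬛⬛⬛⬜⬜⬛⬛

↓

❓❓❓❓❓❓❓❓❓
❓❓⬛⬛⬛⬜⬜❓❓
❓❓⬛⬛⬛⬜⬜⬛❓
❓❓⬛⬛⬜🚪🚪⬛⬛
❓❓⬛⬛🔴⬜⬜⬛⬛
❓❓⬛⬛⬜⬜⬜⬛⬛
❓❓⬛⬛⬜⬜🚪⬛⬛
❓❓⬛⬛⬛⬜⬜⬛⬛
❓❓⬛⬛⬛⬜⬜⬛⬛

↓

❓❓⬛⬛⬛⬜⬜❓❓
❓❓⬛⬛⬛⬜⬜⬛❓
❓❓⬛⬛⬜🚪🚪⬛⬛
❓❓⬛⬛⬜⬜⬜⬛⬛
❓❓⬛⬛🔴⬜⬜⬛⬛
❓❓⬛⬛⬜⬜🚪⬛⬛
❓❓⬛⬛⬛⬜⬜⬛⬛
❓❓⬛⬛⬛⬜⬜⬛⬛
❓❓❓❓❓❓❓❓❓

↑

❓❓❓❓❓❓❓❓❓
❓❓⬛⬛⬛⬜⬜❓❓
❓❓⬛⬛⬛⬜⬜⬛❓
❓❓⬛⬛⬜🚪🚪⬛⬛
❓❓⬛⬛🔴⬜⬜⬛⬛
❓❓⬛⬛⬜⬜⬜⬛⬛
❓❓⬛⬛⬜⬜🚪⬛⬛
❓❓⬛⬛⬛⬜⬜⬛⬛
❓❓⬛⬛⬛⬜⬜⬛⬛

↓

❓❓⬛⬛⬛⬜⬜❓❓
❓❓⬛⬛⬛⬜⬜⬛❓
❓❓⬛⬛⬜🚪🚪⬛⬛
❓❓⬛⬛⬜⬜⬜⬛⬛
❓❓⬛⬛🔴⬜⬜⬛⬛
❓❓⬛⬛⬜⬜🚪⬛⬛
❓❓⬛⬛⬛⬜⬜⬛⬛
❓❓⬛⬛⬛⬜⬜⬛⬛
❓❓❓❓❓❓❓❓❓

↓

❓❓⬛⬛⬛⬜⬜⬛❓
❓❓⬛⬛⬜🚪🚪⬛⬛
❓❓⬛⬛⬜⬜⬜⬛⬛
❓❓⬛⬛⬜⬜⬜⬛⬛
❓❓⬛⬛🔴⬜🚪⬛⬛
❓❓⬛⬛⬛⬜⬜⬛⬛
❓❓⬛⬛⬛⬜⬜⬛⬛
❓❓❓❓❓❓❓❓❓
❓❓❓❓❓❓❓❓❓


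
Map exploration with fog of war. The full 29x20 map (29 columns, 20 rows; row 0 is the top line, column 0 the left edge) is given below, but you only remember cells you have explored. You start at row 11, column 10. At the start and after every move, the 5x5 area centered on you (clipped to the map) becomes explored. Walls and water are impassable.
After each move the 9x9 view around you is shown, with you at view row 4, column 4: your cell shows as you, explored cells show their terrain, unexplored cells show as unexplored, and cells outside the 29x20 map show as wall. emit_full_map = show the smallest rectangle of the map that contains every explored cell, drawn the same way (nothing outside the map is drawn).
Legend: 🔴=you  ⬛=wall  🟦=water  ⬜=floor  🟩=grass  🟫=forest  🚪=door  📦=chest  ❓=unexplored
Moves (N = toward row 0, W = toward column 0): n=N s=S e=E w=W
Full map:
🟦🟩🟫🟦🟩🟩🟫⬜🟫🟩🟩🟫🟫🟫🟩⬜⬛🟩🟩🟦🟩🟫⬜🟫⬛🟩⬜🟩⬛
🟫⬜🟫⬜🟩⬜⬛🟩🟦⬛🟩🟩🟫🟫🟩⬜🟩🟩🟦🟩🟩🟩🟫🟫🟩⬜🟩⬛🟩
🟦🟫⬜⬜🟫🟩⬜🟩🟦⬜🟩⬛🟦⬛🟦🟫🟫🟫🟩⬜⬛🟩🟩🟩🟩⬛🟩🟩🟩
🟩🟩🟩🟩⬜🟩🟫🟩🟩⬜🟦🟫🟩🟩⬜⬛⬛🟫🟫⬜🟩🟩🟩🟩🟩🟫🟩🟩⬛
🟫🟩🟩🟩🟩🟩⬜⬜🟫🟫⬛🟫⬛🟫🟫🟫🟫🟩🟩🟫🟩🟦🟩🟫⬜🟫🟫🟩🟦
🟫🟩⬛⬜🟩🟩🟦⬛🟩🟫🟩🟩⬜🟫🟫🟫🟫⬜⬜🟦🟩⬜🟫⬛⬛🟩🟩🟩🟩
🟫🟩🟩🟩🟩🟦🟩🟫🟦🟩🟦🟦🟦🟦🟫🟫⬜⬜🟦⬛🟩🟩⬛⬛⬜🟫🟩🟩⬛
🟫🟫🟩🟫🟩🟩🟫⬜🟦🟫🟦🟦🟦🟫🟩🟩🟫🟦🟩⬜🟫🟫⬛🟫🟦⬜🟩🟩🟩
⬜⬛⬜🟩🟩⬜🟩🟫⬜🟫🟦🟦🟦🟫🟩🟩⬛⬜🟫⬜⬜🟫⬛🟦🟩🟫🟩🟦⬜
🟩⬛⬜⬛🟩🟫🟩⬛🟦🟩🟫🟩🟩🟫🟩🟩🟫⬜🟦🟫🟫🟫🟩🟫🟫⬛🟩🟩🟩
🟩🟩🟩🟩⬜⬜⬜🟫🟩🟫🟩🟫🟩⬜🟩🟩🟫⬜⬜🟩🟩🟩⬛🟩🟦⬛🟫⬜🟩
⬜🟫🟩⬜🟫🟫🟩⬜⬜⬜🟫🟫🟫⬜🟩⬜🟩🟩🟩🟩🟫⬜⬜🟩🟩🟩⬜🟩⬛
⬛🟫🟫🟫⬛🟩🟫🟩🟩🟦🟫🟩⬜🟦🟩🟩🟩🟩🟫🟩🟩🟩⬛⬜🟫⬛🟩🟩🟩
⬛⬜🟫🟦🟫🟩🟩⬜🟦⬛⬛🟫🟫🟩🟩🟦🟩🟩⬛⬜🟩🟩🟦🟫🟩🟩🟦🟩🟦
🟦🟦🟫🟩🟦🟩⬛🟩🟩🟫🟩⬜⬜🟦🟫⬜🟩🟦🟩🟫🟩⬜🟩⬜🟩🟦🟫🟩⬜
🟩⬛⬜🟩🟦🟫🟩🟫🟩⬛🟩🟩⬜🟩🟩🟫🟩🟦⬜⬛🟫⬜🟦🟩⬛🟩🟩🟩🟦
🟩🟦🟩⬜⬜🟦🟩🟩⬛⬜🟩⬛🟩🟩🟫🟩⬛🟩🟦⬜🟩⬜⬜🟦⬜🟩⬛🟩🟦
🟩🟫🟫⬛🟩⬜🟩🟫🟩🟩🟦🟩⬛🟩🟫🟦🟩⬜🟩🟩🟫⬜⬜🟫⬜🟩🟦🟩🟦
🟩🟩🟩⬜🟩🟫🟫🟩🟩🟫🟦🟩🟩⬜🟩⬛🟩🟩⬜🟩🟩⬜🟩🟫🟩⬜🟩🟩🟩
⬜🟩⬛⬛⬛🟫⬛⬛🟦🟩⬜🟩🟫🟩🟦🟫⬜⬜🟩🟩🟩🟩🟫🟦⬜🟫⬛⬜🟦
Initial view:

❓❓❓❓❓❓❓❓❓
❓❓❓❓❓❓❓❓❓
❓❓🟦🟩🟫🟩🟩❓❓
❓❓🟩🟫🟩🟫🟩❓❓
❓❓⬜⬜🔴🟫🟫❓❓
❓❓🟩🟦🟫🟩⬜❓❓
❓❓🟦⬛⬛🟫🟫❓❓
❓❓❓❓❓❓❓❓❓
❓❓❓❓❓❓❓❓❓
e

❓❓❓❓❓❓❓❓❓
❓❓❓❓❓❓❓❓❓
❓🟦🟩🟫🟩🟩🟫❓❓
❓🟩🟫🟩🟫🟩⬜❓❓
❓⬜⬜🟫🔴🟫⬜❓❓
❓🟩🟦🟫🟩⬜🟦❓❓
❓🟦⬛⬛🟫🟫🟩❓❓
❓❓❓❓❓❓❓❓❓
❓❓❓❓❓❓❓❓❓

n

❓❓❓❓❓❓❓❓❓
❓❓❓❓❓❓❓❓❓
❓❓🟫🟦🟦🟦🟫❓❓
❓🟦🟩🟫🟩🟩🟫❓❓
❓🟩🟫🟩🔴🟩⬜❓❓
❓⬜⬜🟫🟫🟫⬜❓❓
❓🟩🟦🟫🟩⬜🟦❓❓
❓🟦⬛⬛🟫🟫🟩❓❓
❓❓❓❓❓❓❓❓❓

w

❓❓❓❓❓❓❓❓❓
❓❓❓❓❓❓❓❓❓
❓❓⬜🟫🟦🟦🟦🟫❓
❓❓🟦🟩🟫🟩🟩🟫❓
❓❓🟩🟫🔴🟫🟩⬜❓
❓❓⬜⬜🟫🟫🟫⬜❓
❓❓🟩🟦🟫🟩⬜🟦❓
❓❓🟦⬛⬛🟫🟫🟩❓
❓❓❓❓❓❓❓❓❓

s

❓❓❓❓❓❓❓❓❓
❓❓⬜🟫🟦🟦🟦🟫❓
❓❓🟦🟩🟫🟩🟩🟫❓
❓❓🟩🟫🟩🟫🟩⬜❓
❓❓⬜⬜🔴🟫🟫⬜❓
❓❓🟩🟦🟫🟩⬜🟦❓
❓❓🟦⬛⬛🟫🟫🟩❓
❓❓❓❓❓❓❓❓❓
❓❓❓❓❓❓❓❓❓

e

❓❓❓❓❓❓❓❓❓
❓⬜🟫🟦🟦🟦🟫❓❓
❓🟦🟩🟫🟩🟩🟫❓❓
❓🟩🟫🟩🟫🟩⬜❓❓
❓⬜⬜🟫🔴🟫⬜❓❓
❓🟩🟦🟫🟩⬜🟦❓❓
❓🟦⬛⬛🟫🟫🟩❓❓
❓❓❓❓❓❓❓❓❓
❓❓❓❓❓❓❓❓❓

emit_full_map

⬜🟫🟦🟦🟦🟫
🟦🟩🟫🟩🟩🟫
🟩🟫🟩🟫🟩⬜
⬜⬜🟫🔴🟫⬜
🟩🟦🟫🟩⬜🟦
🟦⬛⬛🟫🟫🟩

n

❓❓❓❓❓❓❓❓❓
❓❓❓❓❓❓❓❓❓
❓⬜🟫🟦🟦🟦🟫❓❓
❓🟦🟩🟫🟩🟩🟫❓❓
❓🟩🟫🟩🔴🟩⬜❓❓
❓⬜⬜🟫🟫🟫⬜❓❓
❓🟩🟦🟫🟩⬜🟦❓❓
❓🟦⬛⬛🟫🟫🟩❓❓
❓❓❓❓❓❓❓❓❓

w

❓❓❓❓❓❓❓❓❓
❓❓❓❓❓❓❓❓❓
❓❓⬜🟫🟦🟦🟦🟫❓
❓❓🟦🟩🟫🟩🟩🟫❓
❓❓🟩🟫🔴🟫🟩⬜❓
❓❓⬜⬜🟫🟫🟫⬜❓
❓❓🟩🟦🟫🟩⬜🟦❓
❓❓🟦⬛⬛🟫🟫🟩❓
❓❓❓❓❓❓❓❓❓

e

❓❓❓❓❓❓❓❓❓
❓❓❓❓❓❓❓❓❓
❓⬜🟫🟦🟦🟦🟫❓❓
❓🟦🟩🟫🟩🟩🟫❓❓
❓🟩🟫🟩🔴🟩⬜❓❓
❓⬜⬜🟫🟫🟫⬜❓❓
❓🟩🟦🟫🟩⬜🟦❓❓
❓🟦⬛⬛🟫🟫🟩❓❓
❓❓❓❓❓❓❓❓❓

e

❓❓❓❓❓❓❓❓❓
❓❓❓❓❓❓❓❓❓
⬜🟫🟦🟦🟦🟫🟩❓❓
🟦🟩🟫🟩🟩🟫🟩❓❓
🟩🟫🟩🟫🔴⬜🟩❓❓
⬜⬜🟫🟫🟫⬜🟩❓❓
🟩🟦🟫🟩⬜🟦🟩❓❓
🟦⬛⬛🟫🟫🟩❓❓❓
❓❓❓❓❓❓❓❓❓

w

❓❓❓❓❓❓❓❓❓
❓❓❓❓❓❓❓❓❓
❓⬜🟫🟦🟦🟦🟫🟩❓
❓🟦🟩🟫🟩🟩🟫🟩❓
❓🟩🟫🟩🔴🟩⬜🟩❓
❓⬜⬜🟫🟫🟫⬜🟩❓
❓🟩🟦🟫🟩⬜🟦🟩❓
❓🟦⬛⬛🟫🟫🟩❓❓
❓❓❓❓❓❓❓❓❓

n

❓❓❓❓❓❓❓❓❓
❓❓❓❓❓❓❓❓❓
❓❓🟫🟦🟦🟦🟫❓❓
❓⬜🟫🟦🟦🟦🟫🟩❓
❓🟦🟩🟫🔴🟩🟫🟩❓
❓🟩🟫🟩🟫🟩⬜🟩❓
❓⬜⬜🟫🟫🟫⬜🟩❓
❓🟩🟦🟫🟩⬜🟦🟩❓
❓🟦⬛⬛🟫🟫🟩❓❓

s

❓❓❓❓❓❓❓❓❓
❓❓🟫🟦🟦🟦🟫❓❓
❓⬜🟫🟦🟦🟦🟫🟩❓
❓🟦🟩🟫🟩🟩🟫🟩❓
❓🟩🟫🟩🔴🟩⬜🟩❓
❓⬜⬜🟫🟫🟫⬜🟩❓
❓🟩🟦🟫🟩⬜🟦🟩❓
❓🟦⬛⬛🟫🟫🟩❓❓
❓❓❓❓❓❓❓❓❓

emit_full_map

❓🟫🟦🟦🟦🟫❓
⬜🟫🟦🟦🟦🟫🟩
🟦🟩🟫🟩🟩🟫🟩
🟩🟫🟩🔴🟩⬜🟩
⬜⬜🟫🟫🟫⬜🟩
🟩🟦🟫🟩⬜🟦🟩
🟦⬛⬛🟫🟫🟩❓

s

❓❓🟫🟦🟦🟦🟫❓❓
❓⬜🟫🟦🟦🟦🟫🟩❓
❓🟦🟩🟫🟩🟩🟫🟩❓
❓🟩🟫🟩🟫🟩⬜🟩❓
❓⬜⬜🟫🔴🟫⬜🟩❓
❓🟩🟦🟫🟩⬜🟦🟩❓
❓🟦⬛⬛🟫🟫🟩❓❓
❓❓❓❓❓❓❓❓❓
❓❓❓❓❓❓❓❓❓

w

❓❓❓🟫🟦🟦🟦🟫❓
❓❓⬜🟫🟦🟦🟦🟫🟩
❓❓🟦🟩🟫🟩🟩🟫🟩
❓❓🟩🟫🟩🟫🟩⬜🟩
❓❓⬜⬜🔴🟫🟫⬜🟩
❓❓🟩🟦🟫🟩⬜🟦🟩
❓❓🟦⬛⬛🟫🟫🟩❓
❓❓❓❓❓❓❓❓❓
❓❓❓❓❓❓❓❓❓

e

❓❓🟫🟦🟦🟦🟫❓❓
❓⬜🟫🟦🟦🟦🟫🟩❓
❓🟦🟩🟫🟩🟩🟫🟩❓
❓🟩🟫🟩🟫🟩⬜🟩❓
❓⬜⬜🟫🔴🟫⬜🟩❓
❓🟩🟦🟫🟩⬜🟦🟩❓
❓🟦⬛⬛🟫🟫🟩❓❓
❓❓❓❓❓❓❓❓❓
❓❓❓❓❓❓❓❓❓

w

❓❓❓🟫🟦🟦🟦🟫❓
❓❓⬜🟫🟦🟦🟦🟫🟩
❓❓🟦🟩🟫🟩🟩🟫🟩
❓❓🟩🟫🟩🟫🟩⬜🟩
❓❓⬜⬜🔴🟫🟫⬜🟩
❓❓🟩🟦🟫🟩⬜🟦🟩
❓❓🟦⬛⬛🟫🟫🟩❓
❓❓❓❓❓❓❓❓❓
❓❓❓❓❓❓❓❓❓

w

❓❓❓❓🟫🟦🟦🟦🟫
❓❓❓⬜🟫🟦🟦🟦🟫
❓❓⬛🟦🟩🟫🟩🟩🟫
❓❓🟫🟩🟫🟩🟫🟩⬜
❓❓⬜⬜🔴🟫🟫🟫⬜
❓❓🟩🟩🟦🟫🟩⬜🟦
❓❓⬜🟦⬛⬛🟫🟫🟩
❓❓❓❓❓❓❓❓❓
❓❓❓❓❓❓❓❓❓

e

❓❓❓🟫🟦🟦🟦🟫❓
❓❓⬜🟫🟦🟦🟦🟫🟩
❓⬛🟦🟩🟫🟩🟩🟫🟩
❓🟫🟩🟫🟩🟫🟩⬜🟩
❓⬜⬜⬜🔴🟫🟫⬜🟩
❓🟩🟩🟦🟫🟩⬜🟦🟩
❓⬜🟦⬛⬛🟫🟫🟩❓
❓❓❓❓❓❓❓❓❓
❓❓❓❓❓❓❓❓❓

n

❓❓❓❓❓❓❓❓❓
❓❓❓🟫🟦🟦🟦🟫❓
❓❓⬜🟫🟦🟦🟦🟫🟩
❓⬛🟦🟩🟫🟩🟩🟫🟩
❓🟫🟩🟫🔴🟫🟩⬜🟩
❓⬜⬜⬜🟫🟫🟫⬜🟩
❓🟩🟩🟦🟫🟩⬜🟦🟩
❓⬜🟦⬛⬛🟫🟫🟩❓
❓❓❓❓❓❓❓❓❓

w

❓❓❓❓❓❓❓❓❓
❓❓❓❓🟫🟦🟦🟦🟫
❓❓🟫⬜🟫🟦🟦🟦🟫
❓❓⬛🟦🟩🟫🟩🟩🟫
❓❓🟫🟩🔴🟩🟫🟩⬜
❓❓⬜⬜⬜🟫🟫🟫⬜
❓❓🟩🟩🟦🟫🟩⬜🟦
❓❓⬜🟦⬛⬛🟫🟫🟩
❓❓❓❓❓❓❓❓❓

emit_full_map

❓❓🟫🟦🟦🟦🟫❓
🟫⬜🟫🟦🟦🟦🟫🟩
⬛🟦🟩🟫🟩🟩🟫🟩
🟫🟩🔴🟩🟫🟩⬜🟩
⬜⬜⬜🟫🟫🟫⬜🟩
🟩🟩🟦🟫🟩⬜🟦🟩
⬜🟦⬛⬛🟫🟫🟩❓

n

❓❓❓❓❓❓❓❓❓
❓❓❓❓❓❓❓❓❓
❓❓⬜🟦🟫🟦🟦🟦🟫
❓❓🟫⬜🟫🟦🟦🟦🟫
❓❓⬛🟦🔴🟫🟩🟩🟫
❓❓🟫🟩🟫🟩🟫🟩⬜
❓❓⬜⬜⬜🟫🟫🟫⬜
❓❓🟩🟩🟦🟫🟩⬜🟦
❓❓⬜🟦⬛⬛🟫🟫🟩

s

❓❓❓❓❓❓❓❓❓
❓❓⬜🟦🟫🟦🟦🟦🟫
❓❓🟫⬜🟫🟦🟦🟦🟫
❓❓⬛🟦🟩🟫🟩🟩🟫
❓❓🟫🟩🔴🟩🟫🟩⬜
❓❓⬜⬜⬜🟫🟫🟫⬜
❓❓🟩🟩🟦🟫🟩⬜🟦
❓❓⬜🟦⬛⬛🟫🟫🟩
❓❓❓❓❓❓❓❓❓

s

❓❓⬜🟦🟫🟦🟦🟦🟫
❓❓🟫⬜🟫🟦🟦🟦🟫
❓❓⬛🟦🟩🟫🟩🟩🟫
❓❓🟫🟩🟫🟩🟫🟩⬜
❓❓⬜⬜🔴🟫🟫🟫⬜
❓❓🟩🟩🟦🟫🟩⬜🟦
❓❓⬜🟦⬛⬛🟫🟫🟩
❓❓❓❓❓❓❓❓❓
❓❓❓❓❓❓❓❓❓

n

❓❓❓❓❓❓❓❓❓
❓❓⬜🟦🟫🟦🟦🟦🟫
❓❓🟫⬜🟫🟦🟦🟦🟫
❓❓⬛🟦🟩🟫🟩🟩🟫
❓❓🟫🟩🔴🟩🟫🟩⬜
❓❓⬜⬜⬜🟫🟫🟫⬜
❓❓🟩🟩🟦🟫🟩⬜🟦
❓❓⬜🟦⬛⬛🟫🟫🟩
❓❓❓❓❓❓❓❓❓

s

❓❓⬜🟦🟫🟦🟦🟦🟫
❓❓🟫⬜🟫🟦🟦🟦🟫
❓❓⬛🟦🟩🟫🟩🟩🟫
❓❓🟫🟩🟫🟩🟫🟩⬜
❓❓⬜⬜🔴🟫🟫🟫⬜
❓❓🟩🟩🟦🟫🟩⬜🟦
❓❓⬜🟦⬛⬛🟫🟫🟩
❓❓❓❓❓❓❓❓❓
❓❓❓❓❓❓❓❓❓


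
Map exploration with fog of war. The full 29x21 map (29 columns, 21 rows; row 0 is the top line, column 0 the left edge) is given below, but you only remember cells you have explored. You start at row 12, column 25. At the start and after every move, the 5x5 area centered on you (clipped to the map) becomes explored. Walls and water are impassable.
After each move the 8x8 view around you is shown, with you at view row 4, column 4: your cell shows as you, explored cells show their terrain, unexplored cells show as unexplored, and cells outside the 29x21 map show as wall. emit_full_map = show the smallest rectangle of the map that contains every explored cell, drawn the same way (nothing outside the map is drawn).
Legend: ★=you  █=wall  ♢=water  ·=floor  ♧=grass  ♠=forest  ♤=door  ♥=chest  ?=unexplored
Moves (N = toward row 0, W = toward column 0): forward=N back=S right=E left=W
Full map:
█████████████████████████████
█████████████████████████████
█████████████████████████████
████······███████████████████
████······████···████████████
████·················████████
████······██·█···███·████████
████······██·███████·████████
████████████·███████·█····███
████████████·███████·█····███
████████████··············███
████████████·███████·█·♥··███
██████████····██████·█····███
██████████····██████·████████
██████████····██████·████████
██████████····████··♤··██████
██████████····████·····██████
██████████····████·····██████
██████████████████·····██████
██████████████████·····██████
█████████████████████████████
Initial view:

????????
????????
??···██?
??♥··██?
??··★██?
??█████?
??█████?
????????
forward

????????
????????
??···██?
??···██?
??♥·★██?
??···██?
??█████?
??█████?

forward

????????
????????
??···██?
??···██?
??··★██?
??♥··██?
??···██?
??█████?

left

????????
????????
??····██
??····██
??··★·██
??·♥··██
??····██
???█████

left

????????
????????
??█····█
??█····█
??··★··█
??█·♥··█
??█····█
????████

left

????????
????????
??·█····
??·█····
??··★···
??·█·♥··
??·█····
?????███

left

????????
????????
??█·█···
??█·█···
??··★···
??█·█·♥·
??█·█···
??????██

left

????????
????????
??██·█··
??██·█··
??··★···
??██·█·♥
??██·█··
???????█

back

????????
??██·█··
??██·█··
??······
??██★█·♥
??██·█··
??██·███
???????█

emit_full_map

██·█····██
██·█····██
········██
██★█·♥··██
██·█····██
██·███████
?????█████

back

??██·█··
??██·█··
??······
??██·█·♥
??██★█··
??██·███
??██·███
????????

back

??██·█··
??······
??██·█·♥
??██·█··
??██★███
??██·███
??··♤··?
????????

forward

??██·█··
??██·█··
??······
??██·█·♥
??██★█··
??██·███
??██·███
??··♤··?

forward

????????
??██·█··
??██·█··
??······
??██★█·♥
??██·█··
??██·███
??██·███

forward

????????
????????
??██·█··
??██·█··
??··★···
??██·█·♥
??██·█··
??██·███

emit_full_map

██·█····██
██·█····██
··★·····██
██·█·♥··██
██·█····██
██·███████
██·███████
··♤··?????

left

????????
????????
??███·█·
??███·█·
??··★···
??███·█·
??███·█·
???██·██

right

????????
????????
?███·█··
?███·█··
?···★···
?███·█·♥
?███·█··
??██·███

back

????????
?███·█··
?███·█··
?·······
?███★█·♥
?███·█··
??██·███
??██·███

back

?███·█··
?███·█··
?·······
?███·█·♥
?███★█··
??██·███
??██·███
??··♤··?

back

?███·█··
?·······
?███·█·♥
?███·█··
??██★███
??██·███
??··♤··?
????????

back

?·······
?███·█·♥
?███·█··
??██·███
??██★███
??··♤··?
??·····?
????????

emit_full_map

███·█····██
███·█····██
·········██
███·█·♥··██
███·█····██
?██·███████
?██★███████
?··♤··?????
?·····?????


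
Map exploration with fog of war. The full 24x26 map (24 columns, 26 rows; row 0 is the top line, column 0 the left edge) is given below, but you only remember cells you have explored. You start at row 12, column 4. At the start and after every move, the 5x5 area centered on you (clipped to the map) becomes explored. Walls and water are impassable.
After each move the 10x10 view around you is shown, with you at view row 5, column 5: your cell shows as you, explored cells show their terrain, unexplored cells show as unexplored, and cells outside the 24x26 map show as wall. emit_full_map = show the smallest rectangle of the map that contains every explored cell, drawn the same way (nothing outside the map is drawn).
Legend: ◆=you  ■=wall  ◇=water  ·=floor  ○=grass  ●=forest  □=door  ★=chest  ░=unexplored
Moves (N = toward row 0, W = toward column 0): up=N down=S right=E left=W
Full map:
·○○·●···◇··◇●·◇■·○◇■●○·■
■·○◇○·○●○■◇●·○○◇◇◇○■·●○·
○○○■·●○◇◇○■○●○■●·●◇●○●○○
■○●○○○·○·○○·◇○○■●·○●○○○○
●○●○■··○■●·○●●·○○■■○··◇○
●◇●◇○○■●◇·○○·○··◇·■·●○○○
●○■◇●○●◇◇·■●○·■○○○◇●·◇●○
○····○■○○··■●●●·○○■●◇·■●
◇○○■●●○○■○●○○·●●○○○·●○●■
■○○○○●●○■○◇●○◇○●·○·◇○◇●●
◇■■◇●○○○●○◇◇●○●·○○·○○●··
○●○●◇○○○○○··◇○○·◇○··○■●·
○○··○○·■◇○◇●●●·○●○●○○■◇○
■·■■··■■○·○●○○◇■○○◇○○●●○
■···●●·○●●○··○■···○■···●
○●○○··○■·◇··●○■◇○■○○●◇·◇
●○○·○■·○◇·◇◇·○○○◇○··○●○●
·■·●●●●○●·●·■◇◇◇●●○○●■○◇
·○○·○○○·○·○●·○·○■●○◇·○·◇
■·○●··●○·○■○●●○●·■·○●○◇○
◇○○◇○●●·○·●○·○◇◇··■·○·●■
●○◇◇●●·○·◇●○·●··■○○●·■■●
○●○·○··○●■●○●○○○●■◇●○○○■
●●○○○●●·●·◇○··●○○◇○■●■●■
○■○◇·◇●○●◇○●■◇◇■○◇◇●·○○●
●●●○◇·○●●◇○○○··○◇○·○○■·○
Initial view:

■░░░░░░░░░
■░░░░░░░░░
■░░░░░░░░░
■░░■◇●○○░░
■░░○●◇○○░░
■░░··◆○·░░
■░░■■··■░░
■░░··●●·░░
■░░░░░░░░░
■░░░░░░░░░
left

■■░░░░░░░░
■■░░░░░░░░
■■░░░░░░░░
■■░■■◇●○○░
■■░●○●◇○○░
■■░○·◆○○·░
■■░·■■··■░
■■░···●●·░
■■░░░░░░░░
■■░░░░░░░░

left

■■■░░░░░░░
■■■░░░░░░░
■■■░░░░░░░
■■■◇■■◇●○○
■■■○●○●◇○○
■■■○○◆·○○·
■■■■·■■··■
■■■■···●●·
■■■░░░░░░░
■■■░░░░░░░

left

■■■■░░░░░░
■■■■░░░░░░
■■■■░░░░░░
■■■■◇■■◇●○
■■■■○●○●◇○
■■■■○◆··○○
■■■■■·■■··
■■■■■···●●
■■■■░░░░░░
■■■■░░░░░░

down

■■■■░░░░░░
■■■■░░░░░░
■■■■◇■■◇●○
■■■■○●○●◇○
■■■■○○··○○
■■■■■◆■■··
■■■■■···●●
■■■■○●○○░░
■■■■░░░░░░
■■■■░░░░░░

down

■■■■░░░░░░
■■■■◇■■◇●○
■■■■○●○●◇○
■■■■○○··○○
■■■■■·■■··
■■■■■◆··●●
■■■■○●○○░░
■■■■●○○·░░
■■■■░░░░░░
■■■■░░░░░░

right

■■■░░░░░░░
■■■◇■■◇●○○
■■■○●○●◇○○
■■■○○··○○·
■■■■·■■··■
■■■■·◆·●●·
■■■○●○○·░░
■■■●○○·○░░
■■■░░░░░░░
■■■░░░░░░░

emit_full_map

◇■■◇●○○
○●○●◇○○
○○··○○·
■·■■··■
■·◆·●●·
○●○○·░░
●○○·○░░

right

■■░░░░░░░░
■■◇■■◇●○○░
■■○●○●◇○○░
■■○○··○○·░
■■■·■■··■░
■■■··◆●●·░
■■○●○○··░░
■■●○○·○■░░
■■░░░░░░░░
■■░░░░░░░░

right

■░░░░░░░░░
■◇■■◇●○○░░
■○●○●◇○○░░
■○○··○○·░░
■■·■■··■░░
■■···◆●·░░
■○●○○··○░░
■●○○·○■·░░
■░░░░░░░░░
■░░░░░░░░░

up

■░░░░░░░░░
■░░░░░░░░░
■◇■■◇●○○░░
■○●○●◇○○░░
■○○··○○·░░
■■·■■◆·■░░
■■···●●·░░
■○●○○··○░░
■●○○·○■·░░
■░░░░░░░░░

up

■░░░░░░░░░
■░░░░░░░░░
■░░░░░░░░░
■◇■■◇●○○░░
■○●○●◇○○░░
■○○··◆○·░░
■■·■■··■░░
■■···●●·░░
■○●○○··○░░
■●○○·○■·░░

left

■■░░░░░░░░
■■░░░░░░░░
■■░░░░░░░░
■■◇■■◇●○○░
■■○●○●◇○○░
■■○○·◆○○·░
■■■·■■··■░
■■■···●●·░
■■○●○○··○░
■■●○○·○■·░

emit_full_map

◇■■◇●○○
○●○●◇○○
○○·◆○○·
■·■■··■
■···●●·
○●○○··○
●○○·○■·

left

■■■░░░░░░░
■■■░░░░░░░
■■■░░░░░░░
■■■◇■■◇●○○
■■■○●○●◇○○
■■■○○◆·○○·
■■■■·■■··■
■■■■···●●·
■■■○●○○··○
■■■●○○·○■·

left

■■■■░░░░░░
■■■■░░░░░░
■■■■░░░░░░
■■■■◇■■◇●○
■■■■○●○●◇○
■■■■○◆··○○
■■■■■·■■··
■■■■■···●●
■■■■○●○○··
■■■■●○○·○■

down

■■■■░░░░░░
■■■■░░░░░░
■■■■◇■■◇●○
■■■■○●○●◇○
■■■■○○··○○
■■■■■◆■■··
■■■■■···●●
■■■■○●○○··
■■■■●○○·○■
■■■■░░░░░░

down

■■■■░░░░░░
■■■■◇■■◇●○
■■■■○●○●◇○
■■■■○○··○○
■■■■■·■■··
■■■■■◆··●●
■■■■○●○○··
■■■■●○○·○■
■■■■░░░░░░
■■■■░░░░░░

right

■■■░░░░░░░
■■■◇■■◇●○○
■■■○●○●◇○○
■■■○○··○○·
■■■■·■■··■
■■■■·◆·●●·
■■■○●○○··○
■■■●○○·○■·
■■■░░░░░░░
■■■░░░░░░░

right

■■░░░░░░░░
■■◇■■◇●○○░
■■○●○●◇○○░
■■○○··○○·░
■■■·■■··■░
■■■··◆●●·░
■■○●○○··○░
■■●○○·○■·░
■■░░░░░░░░
■■░░░░░░░░

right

■░░░░░░░░░
■◇■■◇●○○░░
■○●○●◇○○░░
■○○··○○·░░
■■·■■··■░░
■■···◆●·░░
■○●○○··○░░
■●○○·○■·░░
■░░░░░░░░░
■░░░░░░░░░

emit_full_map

◇■■◇●○○
○●○●◇○○
○○··○○·
■·■■··■
■···◆●·
○●○○··○
●○○·○■·

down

■◇■■◇●○○░░
■○●○●◇○○░░
■○○··○○·░░
■■·■■··■░░
■■···●●·░░
■○●○○◆·○░░
■●○○·○■·░░
■░░·●●●●░░
■░░░░░░░░░
■░░░░░░░░░

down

■○●○●◇○○░░
■○○··○○·░░
■■·■■··■░░
■■···●●·░░
■○●○○··○░░
■●○○·◆■·░░
■░░·●●●●░░
■░░○·○○○░░
■░░░░░░░░░
■░░░░░░░░░

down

■○○··○○·░░
■■·■■··■░░
■■···●●·░░
■○●○○··○░░
■●○○·○■·░░
■░░·●◆●●░░
■░░○·○○○░░
■░░○●··●░░
■░░░░░░░░░
■░░░░░░░░░

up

■○●○●◇○○░░
■○○··○○·░░
■■·■■··■░░
■■···●●·░░
■○●○○··○░░
■●○○·◆■·░░
■░░·●●●●░░
■░░○·○○○░░
■░░○●··●░░
■░░░░░░░░░

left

■■○●○●◇○○░
■■○○··○○·░
■■■·■■··■░
■■■···●●·░
■■○●○○··○░
■■●○○◆○■·░
■■░■·●●●●░
■■░○○·○○○░
■■░░○●··●░
■■░░░░░░░░

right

■○●○●◇○○░░
■○○··○○·░░
■■·■■··■░░
■■···●●·░░
■○●○○··○░░
■●○○·◆■·░░
■░■·●●●●░░
■░○○·○○○░░
■░░○●··●░░
■░░░░░░░░░

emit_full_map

◇■■◇●○○
○●○●◇○○
○○··○○·
■·■■··■
■···●●·
○●○○··○
●○○·◆■·
░■·●●●●
░○○·○○○
░░○●··●

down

■○○··○○·░░
■■·■■··■░░
■■···●●·░░
■○●○○··○░░
■●○○·○■·░░
■░■·●◆●●░░
■░○○·○○○░░
■░░○●··●░░
■░░░░░░░░░
■░░░░░░░░░

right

○○··○○·░░░
■·■■··■░░░
■···●●·░░░
○●○○··○■░░
●○○·○■·○░░
░■·●●◆●○░░
░○○·○○○·░░
░░○●··●○░░
░░░░░░░░░░
░░░░░░░░░░

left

■○○··○○·░░
■■·■■··■░░
■■···●●·░░
■○●○○··○■░
■●○○·○■·○░
■░■·●◆●●○░
■░○○·○○○·░
■░░○●··●○░
■░░░░░░░░░
■░░░░░░░░░

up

■○●○●◇○○░░
■○○··○○·░░
■■·■■··■░░
■■···●●·░░
■○●○○··○■░
■●○○·◆■·○░
■░■·●●●●○░
■░○○·○○○·░
■░░○●··●○░
■░░░░░░░░░

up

■◇■■◇●○○░░
■○●○●◇○○░░
■○○··○○·░░
■■·■■··■░░
■■···●●·░░
■○●○○◆·○■░
■●○○·○■·○░
■░■·●●●●○░
■░○○·○○○·░
■░░○●··●○░

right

◇■■◇●○○░░░
○●○●◇○○░░░
○○··○○·░░░
■·■■··■■░░
■···●●·○░░
○●○○·◆○■░░
●○○·○■·○░░
░■·●●●●○░░
░○○·○○○·░░
░░○●··●○░░

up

░░░░░░░░░░
◇■■◇●○○░░░
○●○●◇○○░░░
○○··○○·■░░
■·■■··■■░░
■···●◆·○░░
○●○○··○■░░
●○○·○■·○░░
░■·●●●●○░░
░○○·○○○·░░

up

░░░░░░░░░░
░░░░░░░░░░
◇■■◇●○○░░░
○●○●◇○○○░░
○○··○○·■░░
■·■■·◆■■░░
■···●●·○░░
○●○○··○■░░
●○○·○■·○░░
░■·●●●●○░░

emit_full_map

◇■■◇●○○░
○●○●◇○○○
○○··○○·■
■·■■·◆■■
■···●●·○
○●○○··○■
●○○·○■·○
░■·●●●●○
░○○·○○○·
░░○●··●○

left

■░░░░░░░░░
■░░░░░░░░░
■◇■■◇●○○░░
■○●○●◇○○○░
■○○··○○·■░
■■·■■◆·■■░
■■···●●·○░
■○●○○··○■░
■●○○·○■·○░
■░■·●●●●○░

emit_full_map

◇■■◇●○○░
○●○●◇○○○
○○··○○·■
■·■■◆·■■
■···●●·○
○●○○··○■
●○○·○■·○
░■·●●●●○
░○○·○○○·
░░○●··●○
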